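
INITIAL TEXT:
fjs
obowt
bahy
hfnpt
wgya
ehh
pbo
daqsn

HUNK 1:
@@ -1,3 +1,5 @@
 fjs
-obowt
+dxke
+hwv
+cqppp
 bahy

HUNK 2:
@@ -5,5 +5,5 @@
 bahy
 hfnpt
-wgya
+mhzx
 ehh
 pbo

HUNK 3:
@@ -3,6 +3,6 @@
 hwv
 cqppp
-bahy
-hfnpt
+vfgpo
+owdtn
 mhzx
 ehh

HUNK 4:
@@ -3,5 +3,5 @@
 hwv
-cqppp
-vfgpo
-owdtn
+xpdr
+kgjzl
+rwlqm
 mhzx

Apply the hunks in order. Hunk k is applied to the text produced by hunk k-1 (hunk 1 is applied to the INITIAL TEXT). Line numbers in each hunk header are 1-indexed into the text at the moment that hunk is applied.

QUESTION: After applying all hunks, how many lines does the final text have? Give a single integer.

Answer: 10

Derivation:
Hunk 1: at line 1 remove [obowt] add [dxke,hwv,cqppp] -> 10 lines: fjs dxke hwv cqppp bahy hfnpt wgya ehh pbo daqsn
Hunk 2: at line 5 remove [wgya] add [mhzx] -> 10 lines: fjs dxke hwv cqppp bahy hfnpt mhzx ehh pbo daqsn
Hunk 3: at line 3 remove [bahy,hfnpt] add [vfgpo,owdtn] -> 10 lines: fjs dxke hwv cqppp vfgpo owdtn mhzx ehh pbo daqsn
Hunk 4: at line 3 remove [cqppp,vfgpo,owdtn] add [xpdr,kgjzl,rwlqm] -> 10 lines: fjs dxke hwv xpdr kgjzl rwlqm mhzx ehh pbo daqsn
Final line count: 10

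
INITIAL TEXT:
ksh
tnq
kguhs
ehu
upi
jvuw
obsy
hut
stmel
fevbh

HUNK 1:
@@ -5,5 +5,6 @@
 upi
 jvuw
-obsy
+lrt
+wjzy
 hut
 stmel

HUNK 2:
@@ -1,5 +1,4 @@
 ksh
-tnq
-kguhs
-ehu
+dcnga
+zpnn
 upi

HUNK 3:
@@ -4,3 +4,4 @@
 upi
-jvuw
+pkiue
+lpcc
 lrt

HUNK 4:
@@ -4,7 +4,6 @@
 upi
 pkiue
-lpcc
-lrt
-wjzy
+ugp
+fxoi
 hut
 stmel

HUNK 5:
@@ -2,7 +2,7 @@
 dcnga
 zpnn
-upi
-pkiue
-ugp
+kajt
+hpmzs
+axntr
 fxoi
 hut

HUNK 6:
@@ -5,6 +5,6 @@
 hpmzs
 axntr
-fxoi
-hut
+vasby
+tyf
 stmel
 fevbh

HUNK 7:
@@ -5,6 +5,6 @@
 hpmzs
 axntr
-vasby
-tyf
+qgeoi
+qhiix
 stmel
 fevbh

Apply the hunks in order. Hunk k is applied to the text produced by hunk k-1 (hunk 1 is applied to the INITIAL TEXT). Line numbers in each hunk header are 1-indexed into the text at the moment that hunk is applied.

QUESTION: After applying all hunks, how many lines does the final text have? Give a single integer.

Hunk 1: at line 5 remove [obsy] add [lrt,wjzy] -> 11 lines: ksh tnq kguhs ehu upi jvuw lrt wjzy hut stmel fevbh
Hunk 2: at line 1 remove [tnq,kguhs,ehu] add [dcnga,zpnn] -> 10 lines: ksh dcnga zpnn upi jvuw lrt wjzy hut stmel fevbh
Hunk 3: at line 4 remove [jvuw] add [pkiue,lpcc] -> 11 lines: ksh dcnga zpnn upi pkiue lpcc lrt wjzy hut stmel fevbh
Hunk 4: at line 4 remove [lpcc,lrt,wjzy] add [ugp,fxoi] -> 10 lines: ksh dcnga zpnn upi pkiue ugp fxoi hut stmel fevbh
Hunk 5: at line 2 remove [upi,pkiue,ugp] add [kajt,hpmzs,axntr] -> 10 lines: ksh dcnga zpnn kajt hpmzs axntr fxoi hut stmel fevbh
Hunk 6: at line 5 remove [fxoi,hut] add [vasby,tyf] -> 10 lines: ksh dcnga zpnn kajt hpmzs axntr vasby tyf stmel fevbh
Hunk 7: at line 5 remove [vasby,tyf] add [qgeoi,qhiix] -> 10 lines: ksh dcnga zpnn kajt hpmzs axntr qgeoi qhiix stmel fevbh
Final line count: 10

Answer: 10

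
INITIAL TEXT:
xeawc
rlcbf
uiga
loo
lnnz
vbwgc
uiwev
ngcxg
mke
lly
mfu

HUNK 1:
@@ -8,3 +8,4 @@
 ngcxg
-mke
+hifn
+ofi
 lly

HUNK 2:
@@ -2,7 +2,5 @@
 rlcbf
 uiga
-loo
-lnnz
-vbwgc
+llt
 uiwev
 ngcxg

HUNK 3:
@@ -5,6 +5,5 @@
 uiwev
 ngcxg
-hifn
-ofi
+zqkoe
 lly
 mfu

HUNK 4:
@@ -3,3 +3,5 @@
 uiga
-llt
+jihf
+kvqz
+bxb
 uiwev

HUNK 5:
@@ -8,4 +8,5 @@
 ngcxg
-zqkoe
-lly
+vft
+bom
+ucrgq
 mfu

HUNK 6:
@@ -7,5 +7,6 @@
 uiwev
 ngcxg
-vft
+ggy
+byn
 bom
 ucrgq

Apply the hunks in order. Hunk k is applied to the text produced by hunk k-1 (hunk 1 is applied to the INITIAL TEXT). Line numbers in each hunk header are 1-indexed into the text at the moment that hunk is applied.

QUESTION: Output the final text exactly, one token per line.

Answer: xeawc
rlcbf
uiga
jihf
kvqz
bxb
uiwev
ngcxg
ggy
byn
bom
ucrgq
mfu

Derivation:
Hunk 1: at line 8 remove [mke] add [hifn,ofi] -> 12 lines: xeawc rlcbf uiga loo lnnz vbwgc uiwev ngcxg hifn ofi lly mfu
Hunk 2: at line 2 remove [loo,lnnz,vbwgc] add [llt] -> 10 lines: xeawc rlcbf uiga llt uiwev ngcxg hifn ofi lly mfu
Hunk 3: at line 5 remove [hifn,ofi] add [zqkoe] -> 9 lines: xeawc rlcbf uiga llt uiwev ngcxg zqkoe lly mfu
Hunk 4: at line 3 remove [llt] add [jihf,kvqz,bxb] -> 11 lines: xeawc rlcbf uiga jihf kvqz bxb uiwev ngcxg zqkoe lly mfu
Hunk 5: at line 8 remove [zqkoe,lly] add [vft,bom,ucrgq] -> 12 lines: xeawc rlcbf uiga jihf kvqz bxb uiwev ngcxg vft bom ucrgq mfu
Hunk 6: at line 7 remove [vft] add [ggy,byn] -> 13 lines: xeawc rlcbf uiga jihf kvqz bxb uiwev ngcxg ggy byn bom ucrgq mfu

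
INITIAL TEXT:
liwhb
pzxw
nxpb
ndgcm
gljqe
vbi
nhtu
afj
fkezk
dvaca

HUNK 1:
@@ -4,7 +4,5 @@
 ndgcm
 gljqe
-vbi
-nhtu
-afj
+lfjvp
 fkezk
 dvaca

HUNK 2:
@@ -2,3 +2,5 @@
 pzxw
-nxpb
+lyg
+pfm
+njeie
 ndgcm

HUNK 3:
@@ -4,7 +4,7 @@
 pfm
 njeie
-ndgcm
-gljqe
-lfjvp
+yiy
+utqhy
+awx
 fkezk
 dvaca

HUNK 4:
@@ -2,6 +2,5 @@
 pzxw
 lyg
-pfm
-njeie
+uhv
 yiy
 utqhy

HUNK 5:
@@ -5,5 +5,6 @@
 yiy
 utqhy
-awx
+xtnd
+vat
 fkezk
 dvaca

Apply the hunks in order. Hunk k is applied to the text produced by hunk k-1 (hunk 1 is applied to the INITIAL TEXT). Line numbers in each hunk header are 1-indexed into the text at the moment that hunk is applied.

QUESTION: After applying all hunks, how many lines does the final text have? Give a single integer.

Answer: 10

Derivation:
Hunk 1: at line 4 remove [vbi,nhtu,afj] add [lfjvp] -> 8 lines: liwhb pzxw nxpb ndgcm gljqe lfjvp fkezk dvaca
Hunk 2: at line 2 remove [nxpb] add [lyg,pfm,njeie] -> 10 lines: liwhb pzxw lyg pfm njeie ndgcm gljqe lfjvp fkezk dvaca
Hunk 3: at line 4 remove [ndgcm,gljqe,lfjvp] add [yiy,utqhy,awx] -> 10 lines: liwhb pzxw lyg pfm njeie yiy utqhy awx fkezk dvaca
Hunk 4: at line 2 remove [pfm,njeie] add [uhv] -> 9 lines: liwhb pzxw lyg uhv yiy utqhy awx fkezk dvaca
Hunk 5: at line 5 remove [awx] add [xtnd,vat] -> 10 lines: liwhb pzxw lyg uhv yiy utqhy xtnd vat fkezk dvaca
Final line count: 10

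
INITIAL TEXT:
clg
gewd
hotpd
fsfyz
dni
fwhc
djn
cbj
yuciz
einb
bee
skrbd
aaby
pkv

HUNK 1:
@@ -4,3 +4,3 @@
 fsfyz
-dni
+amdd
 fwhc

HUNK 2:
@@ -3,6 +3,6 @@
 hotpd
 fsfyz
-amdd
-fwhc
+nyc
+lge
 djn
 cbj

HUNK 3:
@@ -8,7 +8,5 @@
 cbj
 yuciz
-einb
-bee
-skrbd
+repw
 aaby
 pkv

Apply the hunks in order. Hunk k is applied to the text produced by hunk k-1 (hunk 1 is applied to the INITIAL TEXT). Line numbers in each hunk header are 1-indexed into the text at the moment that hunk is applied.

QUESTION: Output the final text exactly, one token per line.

Answer: clg
gewd
hotpd
fsfyz
nyc
lge
djn
cbj
yuciz
repw
aaby
pkv

Derivation:
Hunk 1: at line 4 remove [dni] add [amdd] -> 14 lines: clg gewd hotpd fsfyz amdd fwhc djn cbj yuciz einb bee skrbd aaby pkv
Hunk 2: at line 3 remove [amdd,fwhc] add [nyc,lge] -> 14 lines: clg gewd hotpd fsfyz nyc lge djn cbj yuciz einb bee skrbd aaby pkv
Hunk 3: at line 8 remove [einb,bee,skrbd] add [repw] -> 12 lines: clg gewd hotpd fsfyz nyc lge djn cbj yuciz repw aaby pkv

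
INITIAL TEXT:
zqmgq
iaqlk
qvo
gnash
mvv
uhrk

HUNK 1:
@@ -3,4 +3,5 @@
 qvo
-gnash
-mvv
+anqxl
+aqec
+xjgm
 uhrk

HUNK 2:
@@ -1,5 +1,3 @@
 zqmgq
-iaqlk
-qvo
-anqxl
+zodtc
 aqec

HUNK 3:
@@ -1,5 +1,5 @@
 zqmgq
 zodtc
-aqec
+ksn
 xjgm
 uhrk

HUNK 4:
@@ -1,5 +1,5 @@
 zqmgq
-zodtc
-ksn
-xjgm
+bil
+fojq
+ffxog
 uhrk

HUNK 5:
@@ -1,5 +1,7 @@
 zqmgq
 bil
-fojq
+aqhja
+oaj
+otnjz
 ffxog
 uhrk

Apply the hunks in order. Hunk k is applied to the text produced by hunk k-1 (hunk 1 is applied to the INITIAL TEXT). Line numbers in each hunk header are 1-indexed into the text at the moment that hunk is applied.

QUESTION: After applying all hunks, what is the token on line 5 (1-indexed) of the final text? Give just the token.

Hunk 1: at line 3 remove [gnash,mvv] add [anqxl,aqec,xjgm] -> 7 lines: zqmgq iaqlk qvo anqxl aqec xjgm uhrk
Hunk 2: at line 1 remove [iaqlk,qvo,anqxl] add [zodtc] -> 5 lines: zqmgq zodtc aqec xjgm uhrk
Hunk 3: at line 1 remove [aqec] add [ksn] -> 5 lines: zqmgq zodtc ksn xjgm uhrk
Hunk 4: at line 1 remove [zodtc,ksn,xjgm] add [bil,fojq,ffxog] -> 5 lines: zqmgq bil fojq ffxog uhrk
Hunk 5: at line 1 remove [fojq] add [aqhja,oaj,otnjz] -> 7 lines: zqmgq bil aqhja oaj otnjz ffxog uhrk
Final line 5: otnjz

Answer: otnjz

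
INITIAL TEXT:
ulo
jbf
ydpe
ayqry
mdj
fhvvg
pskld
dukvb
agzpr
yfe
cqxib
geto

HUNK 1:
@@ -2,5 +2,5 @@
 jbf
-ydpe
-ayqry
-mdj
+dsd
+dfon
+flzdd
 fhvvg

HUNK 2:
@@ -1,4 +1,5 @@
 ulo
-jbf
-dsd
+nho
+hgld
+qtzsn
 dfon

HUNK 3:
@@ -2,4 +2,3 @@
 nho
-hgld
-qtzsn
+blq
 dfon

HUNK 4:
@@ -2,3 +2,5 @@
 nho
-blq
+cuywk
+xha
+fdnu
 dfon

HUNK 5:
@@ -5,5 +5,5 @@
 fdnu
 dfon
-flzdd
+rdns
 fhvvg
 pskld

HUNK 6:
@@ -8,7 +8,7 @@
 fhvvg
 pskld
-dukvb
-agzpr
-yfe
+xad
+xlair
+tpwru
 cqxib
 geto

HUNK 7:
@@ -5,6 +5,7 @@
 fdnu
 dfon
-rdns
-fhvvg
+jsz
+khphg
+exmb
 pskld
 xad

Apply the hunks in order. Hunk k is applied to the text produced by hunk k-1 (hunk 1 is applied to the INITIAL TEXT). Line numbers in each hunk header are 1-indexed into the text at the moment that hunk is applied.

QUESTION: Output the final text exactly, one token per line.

Hunk 1: at line 2 remove [ydpe,ayqry,mdj] add [dsd,dfon,flzdd] -> 12 lines: ulo jbf dsd dfon flzdd fhvvg pskld dukvb agzpr yfe cqxib geto
Hunk 2: at line 1 remove [jbf,dsd] add [nho,hgld,qtzsn] -> 13 lines: ulo nho hgld qtzsn dfon flzdd fhvvg pskld dukvb agzpr yfe cqxib geto
Hunk 3: at line 2 remove [hgld,qtzsn] add [blq] -> 12 lines: ulo nho blq dfon flzdd fhvvg pskld dukvb agzpr yfe cqxib geto
Hunk 4: at line 2 remove [blq] add [cuywk,xha,fdnu] -> 14 lines: ulo nho cuywk xha fdnu dfon flzdd fhvvg pskld dukvb agzpr yfe cqxib geto
Hunk 5: at line 5 remove [flzdd] add [rdns] -> 14 lines: ulo nho cuywk xha fdnu dfon rdns fhvvg pskld dukvb agzpr yfe cqxib geto
Hunk 6: at line 8 remove [dukvb,agzpr,yfe] add [xad,xlair,tpwru] -> 14 lines: ulo nho cuywk xha fdnu dfon rdns fhvvg pskld xad xlair tpwru cqxib geto
Hunk 7: at line 5 remove [rdns,fhvvg] add [jsz,khphg,exmb] -> 15 lines: ulo nho cuywk xha fdnu dfon jsz khphg exmb pskld xad xlair tpwru cqxib geto

Answer: ulo
nho
cuywk
xha
fdnu
dfon
jsz
khphg
exmb
pskld
xad
xlair
tpwru
cqxib
geto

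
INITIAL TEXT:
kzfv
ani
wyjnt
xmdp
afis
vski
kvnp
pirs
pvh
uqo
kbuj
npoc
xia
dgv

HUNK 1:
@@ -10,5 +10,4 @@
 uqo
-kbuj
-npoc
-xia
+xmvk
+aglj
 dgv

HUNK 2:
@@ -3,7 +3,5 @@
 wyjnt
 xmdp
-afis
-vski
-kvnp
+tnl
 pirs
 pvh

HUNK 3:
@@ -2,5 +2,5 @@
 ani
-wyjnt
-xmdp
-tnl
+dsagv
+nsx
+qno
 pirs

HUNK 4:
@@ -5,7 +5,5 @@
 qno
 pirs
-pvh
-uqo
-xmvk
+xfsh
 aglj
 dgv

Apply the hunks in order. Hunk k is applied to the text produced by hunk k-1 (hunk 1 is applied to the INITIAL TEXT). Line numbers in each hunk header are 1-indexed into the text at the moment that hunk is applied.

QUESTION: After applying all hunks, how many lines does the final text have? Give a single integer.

Answer: 9

Derivation:
Hunk 1: at line 10 remove [kbuj,npoc,xia] add [xmvk,aglj] -> 13 lines: kzfv ani wyjnt xmdp afis vski kvnp pirs pvh uqo xmvk aglj dgv
Hunk 2: at line 3 remove [afis,vski,kvnp] add [tnl] -> 11 lines: kzfv ani wyjnt xmdp tnl pirs pvh uqo xmvk aglj dgv
Hunk 3: at line 2 remove [wyjnt,xmdp,tnl] add [dsagv,nsx,qno] -> 11 lines: kzfv ani dsagv nsx qno pirs pvh uqo xmvk aglj dgv
Hunk 4: at line 5 remove [pvh,uqo,xmvk] add [xfsh] -> 9 lines: kzfv ani dsagv nsx qno pirs xfsh aglj dgv
Final line count: 9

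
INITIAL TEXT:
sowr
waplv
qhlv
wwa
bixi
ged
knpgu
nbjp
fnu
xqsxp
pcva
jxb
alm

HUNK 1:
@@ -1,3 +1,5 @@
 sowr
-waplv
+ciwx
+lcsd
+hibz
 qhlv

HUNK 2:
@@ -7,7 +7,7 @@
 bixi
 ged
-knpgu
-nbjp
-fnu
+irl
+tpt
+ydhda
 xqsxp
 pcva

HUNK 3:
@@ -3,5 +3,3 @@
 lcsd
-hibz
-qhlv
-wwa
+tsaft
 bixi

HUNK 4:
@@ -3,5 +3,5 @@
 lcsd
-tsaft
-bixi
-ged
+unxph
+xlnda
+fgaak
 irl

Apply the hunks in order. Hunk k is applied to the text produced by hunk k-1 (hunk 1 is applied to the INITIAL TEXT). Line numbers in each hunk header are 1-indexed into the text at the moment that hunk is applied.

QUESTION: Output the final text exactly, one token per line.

Answer: sowr
ciwx
lcsd
unxph
xlnda
fgaak
irl
tpt
ydhda
xqsxp
pcva
jxb
alm

Derivation:
Hunk 1: at line 1 remove [waplv] add [ciwx,lcsd,hibz] -> 15 lines: sowr ciwx lcsd hibz qhlv wwa bixi ged knpgu nbjp fnu xqsxp pcva jxb alm
Hunk 2: at line 7 remove [knpgu,nbjp,fnu] add [irl,tpt,ydhda] -> 15 lines: sowr ciwx lcsd hibz qhlv wwa bixi ged irl tpt ydhda xqsxp pcva jxb alm
Hunk 3: at line 3 remove [hibz,qhlv,wwa] add [tsaft] -> 13 lines: sowr ciwx lcsd tsaft bixi ged irl tpt ydhda xqsxp pcva jxb alm
Hunk 4: at line 3 remove [tsaft,bixi,ged] add [unxph,xlnda,fgaak] -> 13 lines: sowr ciwx lcsd unxph xlnda fgaak irl tpt ydhda xqsxp pcva jxb alm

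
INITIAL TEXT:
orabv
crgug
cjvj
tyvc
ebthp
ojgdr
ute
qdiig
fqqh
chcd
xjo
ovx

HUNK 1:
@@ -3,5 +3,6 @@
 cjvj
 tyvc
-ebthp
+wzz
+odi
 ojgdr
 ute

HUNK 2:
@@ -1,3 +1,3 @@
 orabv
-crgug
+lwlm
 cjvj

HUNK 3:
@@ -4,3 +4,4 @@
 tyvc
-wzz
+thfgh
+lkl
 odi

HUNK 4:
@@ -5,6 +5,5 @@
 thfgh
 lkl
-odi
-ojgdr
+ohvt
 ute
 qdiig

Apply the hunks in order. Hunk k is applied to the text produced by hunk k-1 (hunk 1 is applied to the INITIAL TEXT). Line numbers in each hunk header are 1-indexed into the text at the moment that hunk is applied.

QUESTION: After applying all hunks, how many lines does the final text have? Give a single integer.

Hunk 1: at line 3 remove [ebthp] add [wzz,odi] -> 13 lines: orabv crgug cjvj tyvc wzz odi ojgdr ute qdiig fqqh chcd xjo ovx
Hunk 2: at line 1 remove [crgug] add [lwlm] -> 13 lines: orabv lwlm cjvj tyvc wzz odi ojgdr ute qdiig fqqh chcd xjo ovx
Hunk 3: at line 4 remove [wzz] add [thfgh,lkl] -> 14 lines: orabv lwlm cjvj tyvc thfgh lkl odi ojgdr ute qdiig fqqh chcd xjo ovx
Hunk 4: at line 5 remove [odi,ojgdr] add [ohvt] -> 13 lines: orabv lwlm cjvj tyvc thfgh lkl ohvt ute qdiig fqqh chcd xjo ovx
Final line count: 13

Answer: 13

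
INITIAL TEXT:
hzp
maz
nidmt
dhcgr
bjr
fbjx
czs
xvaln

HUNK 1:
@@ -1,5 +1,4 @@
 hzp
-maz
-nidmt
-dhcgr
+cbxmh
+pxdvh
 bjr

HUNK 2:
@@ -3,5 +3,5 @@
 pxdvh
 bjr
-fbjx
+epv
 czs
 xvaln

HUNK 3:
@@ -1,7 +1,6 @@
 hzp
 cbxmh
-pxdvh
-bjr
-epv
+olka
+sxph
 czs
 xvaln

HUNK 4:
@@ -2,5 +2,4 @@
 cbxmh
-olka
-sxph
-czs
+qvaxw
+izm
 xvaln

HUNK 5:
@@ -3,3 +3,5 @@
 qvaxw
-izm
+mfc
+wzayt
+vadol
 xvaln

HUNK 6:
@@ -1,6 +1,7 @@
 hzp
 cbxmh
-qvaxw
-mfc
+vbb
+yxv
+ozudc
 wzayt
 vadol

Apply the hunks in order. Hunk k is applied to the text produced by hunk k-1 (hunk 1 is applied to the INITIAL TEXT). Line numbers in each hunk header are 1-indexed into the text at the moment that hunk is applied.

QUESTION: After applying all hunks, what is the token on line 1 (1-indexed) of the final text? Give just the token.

Hunk 1: at line 1 remove [maz,nidmt,dhcgr] add [cbxmh,pxdvh] -> 7 lines: hzp cbxmh pxdvh bjr fbjx czs xvaln
Hunk 2: at line 3 remove [fbjx] add [epv] -> 7 lines: hzp cbxmh pxdvh bjr epv czs xvaln
Hunk 3: at line 1 remove [pxdvh,bjr,epv] add [olka,sxph] -> 6 lines: hzp cbxmh olka sxph czs xvaln
Hunk 4: at line 2 remove [olka,sxph,czs] add [qvaxw,izm] -> 5 lines: hzp cbxmh qvaxw izm xvaln
Hunk 5: at line 3 remove [izm] add [mfc,wzayt,vadol] -> 7 lines: hzp cbxmh qvaxw mfc wzayt vadol xvaln
Hunk 6: at line 1 remove [qvaxw,mfc] add [vbb,yxv,ozudc] -> 8 lines: hzp cbxmh vbb yxv ozudc wzayt vadol xvaln
Final line 1: hzp

Answer: hzp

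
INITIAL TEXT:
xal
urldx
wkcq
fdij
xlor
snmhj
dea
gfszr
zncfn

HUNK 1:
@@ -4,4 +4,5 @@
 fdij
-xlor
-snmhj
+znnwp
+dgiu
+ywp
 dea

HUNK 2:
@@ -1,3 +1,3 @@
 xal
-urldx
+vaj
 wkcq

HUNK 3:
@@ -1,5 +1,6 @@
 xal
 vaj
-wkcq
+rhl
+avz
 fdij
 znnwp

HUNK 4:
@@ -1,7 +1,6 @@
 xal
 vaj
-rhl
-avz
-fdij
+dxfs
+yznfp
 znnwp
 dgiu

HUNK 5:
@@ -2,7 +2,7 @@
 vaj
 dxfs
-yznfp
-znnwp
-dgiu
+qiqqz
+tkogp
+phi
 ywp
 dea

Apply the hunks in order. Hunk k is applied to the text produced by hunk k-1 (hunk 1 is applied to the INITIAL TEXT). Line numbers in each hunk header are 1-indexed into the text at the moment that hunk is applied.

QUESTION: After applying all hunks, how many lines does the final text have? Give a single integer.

Answer: 10

Derivation:
Hunk 1: at line 4 remove [xlor,snmhj] add [znnwp,dgiu,ywp] -> 10 lines: xal urldx wkcq fdij znnwp dgiu ywp dea gfszr zncfn
Hunk 2: at line 1 remove [urldx] add [vaj] -> 10 lines: xal vaj wkcq fdij znnwp dgiu ywp dea gfszr zncfn
Hunk 3: at line 1 remove [wkcq] add [rhl,avz] -> 11 lines: xal vaj rhl avz fdij znnwp dgiu ywp dea gfszr zncfn
Hunk 4: at line 1 remove [rhl,avz,fdij] add [dxfs,yznfp] -> 10 lines: xal vaj dxfs yznfp znnwp dgiu ywp dea gfszr zncfn
Hunk 5: at line 2 remove [yznfp,znnwp,dgiu] add [qiqqz,tkogp,phi] -> 10 lines: xal vaj dxfs qiqqz tkogp phi ywp dea gfszr zncfn
Final line count: 10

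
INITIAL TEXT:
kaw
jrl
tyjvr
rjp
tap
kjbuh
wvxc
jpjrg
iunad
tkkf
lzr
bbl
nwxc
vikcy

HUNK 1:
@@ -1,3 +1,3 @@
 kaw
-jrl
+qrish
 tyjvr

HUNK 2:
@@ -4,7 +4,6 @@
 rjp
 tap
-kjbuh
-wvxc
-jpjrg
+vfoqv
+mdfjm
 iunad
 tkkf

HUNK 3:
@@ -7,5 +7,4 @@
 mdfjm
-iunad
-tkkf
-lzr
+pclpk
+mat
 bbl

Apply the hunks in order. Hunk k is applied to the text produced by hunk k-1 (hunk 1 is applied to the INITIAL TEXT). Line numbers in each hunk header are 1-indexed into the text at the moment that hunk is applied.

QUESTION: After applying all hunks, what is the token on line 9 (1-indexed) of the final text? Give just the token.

Hunk 1: at line 1 remove [jrl] add [qrish] -> 14 lines: kaw qrish tyjvr rjp tap kjbuh wvxc jpjrg iunad tkkf lzr bbl nwxc vikcy
Hunk 2: at line 4 remove [kjbuh,wvxc,jpjrg] add [vfoqv,mdfjm] -> 13 lines: kaw qrish tyjvr rjp tap vfoqv mdfjm iunad tkkf lzr bbl nwxc vikcy
Hunk 3: at line 7 remove [iunad,tkkf,lzr] add [pclpk,mat] -> 12 lines: kaw qrish tyjvr rjp tap vfoqv mdfjm pclpk mat bbl nwxc vikcy
Final line 9: mat

Answer: mat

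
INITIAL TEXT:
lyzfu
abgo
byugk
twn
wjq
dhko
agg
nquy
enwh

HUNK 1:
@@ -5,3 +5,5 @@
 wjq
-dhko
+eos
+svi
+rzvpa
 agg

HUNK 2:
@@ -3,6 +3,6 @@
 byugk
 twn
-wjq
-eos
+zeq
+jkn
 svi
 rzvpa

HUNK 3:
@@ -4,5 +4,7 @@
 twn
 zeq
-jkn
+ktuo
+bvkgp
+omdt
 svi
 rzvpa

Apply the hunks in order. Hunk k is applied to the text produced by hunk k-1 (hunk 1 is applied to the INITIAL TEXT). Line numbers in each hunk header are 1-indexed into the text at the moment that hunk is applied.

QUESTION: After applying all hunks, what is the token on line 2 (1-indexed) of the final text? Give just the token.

Hunk 1: at line 5 remove [dhko] add [eos,svi,rzvpa] -> 11 lines: lyzfu abgo byugk twn wjq eos svi rzvpa agg nquy enwh
Hunk 2: at line 3 remove [wjq,eos] add [zeq,jkn] -> 11 lines: lyzfu abgo byugk twn zeq jkn svi rzvpa agg nquy enwh
Hunk 3: at line 4 remove [jkn] add [ktuo,bvkgp,omdt] -> 13 lines: lyzfu abgo byugk twn zeq ktuo bvkgp omdt svi rzvpa agg nquy enwh
Final line 2: abgo

Answer: abgo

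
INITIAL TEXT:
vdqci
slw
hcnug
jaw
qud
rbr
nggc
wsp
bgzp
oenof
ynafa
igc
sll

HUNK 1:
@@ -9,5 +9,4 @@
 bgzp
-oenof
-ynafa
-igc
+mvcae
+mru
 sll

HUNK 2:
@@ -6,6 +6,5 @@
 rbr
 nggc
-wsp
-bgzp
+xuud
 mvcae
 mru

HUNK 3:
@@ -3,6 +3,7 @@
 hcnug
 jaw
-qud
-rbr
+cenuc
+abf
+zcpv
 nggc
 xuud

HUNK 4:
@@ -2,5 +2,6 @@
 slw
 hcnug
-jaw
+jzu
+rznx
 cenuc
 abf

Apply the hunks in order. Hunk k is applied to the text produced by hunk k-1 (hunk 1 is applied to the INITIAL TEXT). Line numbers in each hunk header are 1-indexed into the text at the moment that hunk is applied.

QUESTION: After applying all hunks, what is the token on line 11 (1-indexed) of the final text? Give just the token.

Answer: mvcae

Derivation:
Hunk 1: at line 9 remove [oenof,ynafa,igc] add [mvcae,mru] -> 12 lines: vdqci slw hcnug jaw qud rbr nggc wsp bgzp mvcae mru sll
Hunk 2: at line 6 remove [wsp,bgzp] add [xuud] -> 11 lines: vdqci slw hcnug jaw qud rbr nggc xuud mvcae mru sll
Hunk 3: at line 3 remove [qud,rbr] add [cenuc,abf,zcpv] -> 12 lines: vdqci slw hcnug jaw cenuc abf zcpv nggc xuud mvcae mru sll
Hunk 4: at line 2 remove [jaw] add [jzu,rznx] -> 13 lines: vdqci slw hcnug jzu rznx cenuc abf zcpv nggc xuud mvcae mru sll
Final line 11: mvcae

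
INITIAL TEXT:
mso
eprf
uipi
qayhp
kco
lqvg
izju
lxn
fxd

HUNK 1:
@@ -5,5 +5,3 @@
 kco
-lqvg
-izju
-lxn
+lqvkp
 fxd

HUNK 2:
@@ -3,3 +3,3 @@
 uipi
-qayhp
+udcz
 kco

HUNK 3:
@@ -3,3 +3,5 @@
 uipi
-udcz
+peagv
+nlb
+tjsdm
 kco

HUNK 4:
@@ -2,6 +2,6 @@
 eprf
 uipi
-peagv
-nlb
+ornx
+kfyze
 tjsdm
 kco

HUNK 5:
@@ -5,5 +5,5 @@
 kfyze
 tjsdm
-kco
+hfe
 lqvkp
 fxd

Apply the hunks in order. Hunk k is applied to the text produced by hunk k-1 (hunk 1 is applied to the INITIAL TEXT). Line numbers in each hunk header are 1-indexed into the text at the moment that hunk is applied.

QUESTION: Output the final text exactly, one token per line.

Answer: mso
eprf
uipi
ornx
kfyze
tjsdm
hfe
lqvkp
fxd

Derivation:
Hunk 1: at line 5 remove [lqvg,izju,lxn] add [lqvkp] -> 7 lines: mso eprf uipi qayhp kco lqvkp fxd
Hunk 2: at line 3 remove [qayhp] add [udcz] -> 7 lines: mso eprf uipi udcz kco lqvkp fxd
Hunk 3: at line 3 remove [udcz] add [peagv,nlb,tjsdm] -> 9 lines: mso eprf uipi peagv nlb tjsdm kco lqvkp fxd
Hunk 4: at line 2 remove [peagv,nlb] add [ornx,kfyze] -> 9 lines: mso eprf uipi ornx kfyze tjsdm kco lqvkp fxd
Hunk 5: at line 5 remove [kco] add [hfe] -> 9 lines: mso eprf uipi ornx kfyze tjsdm hfe lqvkp fxd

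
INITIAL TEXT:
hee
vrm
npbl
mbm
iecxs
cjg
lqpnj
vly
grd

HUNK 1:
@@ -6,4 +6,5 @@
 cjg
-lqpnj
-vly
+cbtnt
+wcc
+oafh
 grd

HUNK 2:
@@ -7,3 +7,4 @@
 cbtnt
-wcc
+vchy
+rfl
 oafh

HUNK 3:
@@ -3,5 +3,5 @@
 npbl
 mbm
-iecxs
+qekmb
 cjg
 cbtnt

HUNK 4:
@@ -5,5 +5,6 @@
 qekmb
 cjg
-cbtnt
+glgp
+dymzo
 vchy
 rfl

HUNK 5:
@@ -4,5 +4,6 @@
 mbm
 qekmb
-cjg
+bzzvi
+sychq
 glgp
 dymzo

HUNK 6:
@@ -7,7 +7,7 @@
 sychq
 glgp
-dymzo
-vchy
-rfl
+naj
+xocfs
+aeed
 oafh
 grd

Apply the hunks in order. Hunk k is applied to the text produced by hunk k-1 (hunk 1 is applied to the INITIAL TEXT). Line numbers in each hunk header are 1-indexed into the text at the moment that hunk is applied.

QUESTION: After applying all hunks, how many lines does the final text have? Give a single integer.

Answer: 13

Derivation:
Hunk 1: at line 6 remove [lqpnj,vly] add [cbtnt,wcc,oafh] -> 10 lines: hee vrm npbl mbm iecxs cjg cbtnt wcc oafh grd
Hunk 2: at line 7 remove [wcc] add [vchy,rfl] -> 11 lines: hee vrm npbl mbm iecxs cjg cbtnt vchy rfl oafh grd
Hunk 3: at line 3 remove [iecxs] add [qekmb] -> 11 lines: hee vrm npbl mbm qekmb cjg cbtnt vchy rfl oafh grd
Hunk 4: at line 5 remove [cbtnt] add [glgp,dymzo] -> 12 lines: hee vrm npbl mbm qekmb cjg glgp dymzo vchy rfl oafh grd
Hunk 5: at line 4 remove [cjg] add [bzzvi,sychq] -> 13 lines: hee vrm npbl mbm qekmb bzzvi sychq glgp dymzo vchy rfl oafh grd
Hunk 6: at line 7 remove [dymzo,vchy,rfl] add [naj,xocfs,aeed] -> 13 lines: hee vrm npbl mbm qekmb bzzvi sychq glgp naj xocfs aeed oafh grd
Final line count: 13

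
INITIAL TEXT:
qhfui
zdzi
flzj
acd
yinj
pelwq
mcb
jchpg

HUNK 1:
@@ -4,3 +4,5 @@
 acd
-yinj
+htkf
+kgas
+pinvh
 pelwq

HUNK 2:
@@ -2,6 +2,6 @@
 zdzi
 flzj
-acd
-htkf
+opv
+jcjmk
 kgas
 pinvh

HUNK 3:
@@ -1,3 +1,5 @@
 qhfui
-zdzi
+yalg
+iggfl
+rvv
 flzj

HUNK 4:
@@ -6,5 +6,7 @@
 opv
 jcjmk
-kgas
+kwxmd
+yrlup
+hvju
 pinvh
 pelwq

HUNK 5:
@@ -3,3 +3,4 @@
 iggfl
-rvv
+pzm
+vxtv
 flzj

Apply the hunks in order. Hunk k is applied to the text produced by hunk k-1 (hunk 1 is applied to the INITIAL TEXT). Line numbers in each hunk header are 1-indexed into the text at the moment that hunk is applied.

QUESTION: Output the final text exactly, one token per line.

Answer: qhfui
yalg
iggfl
pzm
vxtv
flzj
opv
jcjmk
kwxmd
yrlup
hvju
pinvh
pelwq
mcb
jchpg

Derivation:
Hunk 1: at line 4 remove [yinj] add [htkf,kgas,pinvh] -> 10 lines: qhfui zdzi flzj acd htkf kgas pinvh pelwq mcb jchpg
Hunk 2: at line 2 remove [acd,htkf] add [opv,jcjmk] -> 10 lines: qhfui zdzi flzj opv jcjmk kgas pinvh pelwq mcb jchpg
Hunk 3: at line 1 remove [zdzi] add [yalg,iggfl,rvv] -> 12 lines: qhfui yalg iggfl rvv flzj opv jcjmk kgas pinvh pelwq mcb jchpg
Hunk 4: at line 6 remove [kgas] add [kwxmd,yrlup,hvju] -> 14 lines: qhfui yalg iggfl rvv flzj opv jcjmk kwxmd yrlup hvju pinvh pelwq mcb jchpg
Hunk 5: at line 3 remove [rvv] add [pzm,vxtv] -> 15 lines: qhfui yalg iggfl pzm vxtv flzj opv jcjmk kwxmd yrlup hvju pinvh pelwq mcb jchpg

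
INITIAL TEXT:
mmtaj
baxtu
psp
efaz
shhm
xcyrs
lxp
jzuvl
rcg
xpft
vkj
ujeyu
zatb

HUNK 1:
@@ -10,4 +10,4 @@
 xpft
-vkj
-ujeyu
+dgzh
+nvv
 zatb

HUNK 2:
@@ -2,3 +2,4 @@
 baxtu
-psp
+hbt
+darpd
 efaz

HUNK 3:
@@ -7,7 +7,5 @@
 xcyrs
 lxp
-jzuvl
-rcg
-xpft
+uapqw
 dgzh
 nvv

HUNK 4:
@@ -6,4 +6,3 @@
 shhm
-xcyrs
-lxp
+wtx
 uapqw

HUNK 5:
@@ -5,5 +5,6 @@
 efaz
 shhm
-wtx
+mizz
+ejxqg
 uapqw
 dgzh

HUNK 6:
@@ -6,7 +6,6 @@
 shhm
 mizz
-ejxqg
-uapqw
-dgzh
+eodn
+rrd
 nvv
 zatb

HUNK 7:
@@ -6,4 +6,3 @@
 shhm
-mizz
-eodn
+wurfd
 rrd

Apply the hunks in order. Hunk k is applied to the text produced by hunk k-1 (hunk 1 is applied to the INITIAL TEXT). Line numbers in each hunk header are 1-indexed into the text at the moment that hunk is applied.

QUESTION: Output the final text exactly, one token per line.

Hunk 1: at line 10 remove [vkj,ujeyu] add [dgzh,nvv] -> 13 lines: mmtaj baxtu psp efaz shhm xcyrs lxp jzuvl rcg xpft dgzh nvv zatb
Hunk 2: at line 2 remove [psp] add [hbt,darpd] -> 14 lines: mmtaj baxtu hbt darpd efaz shhm xcyrs lxp jzuvl rcg xpft dgzh nvv zatb
Hunk 3: at line 7 remove [jzuvl,rcg,xpft] add [uapqw] -> 12 lines: mmtaj baxtu hbt darpd efaz shhm xcyrs lxp uapqw dgzh nvv zatb
Hunk 4: at line 6 remove [xcyrs,lxp] add [wtx] -> 11 lines: mmtaj baxtu hbt darpd efaz shhm wtx uapqw dgzh nvv zatb
Hunk 5: at line 5 remove [wtx] add [mizz,ejxqg] -> 12 lines: mmtaj baxtu hbt darpd efaz shhm mizz ejxqg uapqw dgzh nvv zatb
Hunk 6: at line 6 remove [ejxqg,uapqw,dgzh] add [eodn,rrd] -> 11 lines: mmtaj baxtu hbt darpd efaz shhm mizz eodn rrd nvv zatb
Hunk 7: at line 6 remove [mizz,eodn] add [wurfd] -> 10 lines: mmtaj baxtu hbt darpd efaz shhm wurfd rrd nvv zatb

Answer: mmtaj
baxtu
hbt
darpd
efaz
shhm
wurfd
rrd
nvv
zatb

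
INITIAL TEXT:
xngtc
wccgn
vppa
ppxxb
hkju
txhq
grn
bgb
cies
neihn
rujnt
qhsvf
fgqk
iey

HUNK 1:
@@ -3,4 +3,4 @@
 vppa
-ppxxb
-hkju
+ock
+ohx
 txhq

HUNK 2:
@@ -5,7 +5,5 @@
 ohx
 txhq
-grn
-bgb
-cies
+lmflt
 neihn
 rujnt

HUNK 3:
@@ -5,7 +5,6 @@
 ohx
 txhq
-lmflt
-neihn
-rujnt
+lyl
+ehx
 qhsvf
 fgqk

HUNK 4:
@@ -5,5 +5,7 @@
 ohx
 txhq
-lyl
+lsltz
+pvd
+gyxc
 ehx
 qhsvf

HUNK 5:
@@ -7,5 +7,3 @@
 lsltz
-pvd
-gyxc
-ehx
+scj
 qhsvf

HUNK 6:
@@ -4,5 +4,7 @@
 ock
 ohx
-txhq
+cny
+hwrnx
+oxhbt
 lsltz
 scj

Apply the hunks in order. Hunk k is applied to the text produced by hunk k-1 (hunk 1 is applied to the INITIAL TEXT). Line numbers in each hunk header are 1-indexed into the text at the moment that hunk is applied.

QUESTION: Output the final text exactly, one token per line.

Hunk 1: at line 3 remove [ppxxb,hkju] add [ock,ohx] -> 14 lines: xngtc wccgn vppa ock ohx txhq grn bgb cies neihn rujnt qhsvf fgqk iey
Hunk 2: at line 5 remove [grn,bgb,cies] add [lmflt] -> 12 lines: xngtc wccgn vppa ock ohx txhq lmflt neihn rujnt qhsvf fgqk iey
Hunk 3: at line 5 remove [lmflt,neihn,rujnt] add [lyl,ehx] -> 11 lines: xngtc wccgn vppa ock ohx txhq lyl ehx qhsvf fgqk iey
Hunk 4: at line 5 remove [lyl] add [lsltz,pvd,gyxc] -> 13 lines: xngtc wccgn vppa ock ohx txhq lsltz pvd gyxc ehx qhsvf fgqk iey
Hunk 5: at line 7 remove [pvd,gyxc,ehx] add [scj] -> 11 lines: xngtc wccgn vppa ock ohx txhq lsltz scj qhsvf fgqk iey
Hunk 6: at line 4 remove [txhq] add [cny,hwrnx,oxhbt] -> 13 lines: xngtc wccgn vppa ock ohx cny hwrnx oxhbt lsltz scj qhsvf fgqk iey

Answer: xngtc
wccgn
vppa
ock
ohx
cny
hwrnx
oxhbt
lsltz
scj
qhsvf
fgqk
iey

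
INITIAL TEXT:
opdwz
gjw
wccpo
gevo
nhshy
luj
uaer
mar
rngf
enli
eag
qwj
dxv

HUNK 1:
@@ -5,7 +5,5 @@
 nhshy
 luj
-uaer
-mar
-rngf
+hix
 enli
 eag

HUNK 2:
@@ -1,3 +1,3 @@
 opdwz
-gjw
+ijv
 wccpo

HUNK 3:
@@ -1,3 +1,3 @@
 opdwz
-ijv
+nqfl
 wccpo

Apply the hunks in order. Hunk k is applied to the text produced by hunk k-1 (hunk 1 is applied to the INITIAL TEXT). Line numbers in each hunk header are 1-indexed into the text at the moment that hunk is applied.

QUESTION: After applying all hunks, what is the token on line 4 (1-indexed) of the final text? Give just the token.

Answer: gevo

Derivation:
Hunk 1: at line 5 remove [uaer,mar,rngf] add [hix] -> 11 lines: opdwz gjw wccpo gevo nhshy luj hix enli eag qwj dxv
Hunk 2: at line 1 remove [gjw] add [ijv] -> 11 lines: opdwz ijv wccpo gevo nhshy luj hix enli eag qwj dxv
Hunk 3: at line 1 remove [ijv] add [nqfl] -> 11 lines: opdwz nqfl wccpo gevo nhshy luj hix enli eag qwj dxv
Final line 4: gevo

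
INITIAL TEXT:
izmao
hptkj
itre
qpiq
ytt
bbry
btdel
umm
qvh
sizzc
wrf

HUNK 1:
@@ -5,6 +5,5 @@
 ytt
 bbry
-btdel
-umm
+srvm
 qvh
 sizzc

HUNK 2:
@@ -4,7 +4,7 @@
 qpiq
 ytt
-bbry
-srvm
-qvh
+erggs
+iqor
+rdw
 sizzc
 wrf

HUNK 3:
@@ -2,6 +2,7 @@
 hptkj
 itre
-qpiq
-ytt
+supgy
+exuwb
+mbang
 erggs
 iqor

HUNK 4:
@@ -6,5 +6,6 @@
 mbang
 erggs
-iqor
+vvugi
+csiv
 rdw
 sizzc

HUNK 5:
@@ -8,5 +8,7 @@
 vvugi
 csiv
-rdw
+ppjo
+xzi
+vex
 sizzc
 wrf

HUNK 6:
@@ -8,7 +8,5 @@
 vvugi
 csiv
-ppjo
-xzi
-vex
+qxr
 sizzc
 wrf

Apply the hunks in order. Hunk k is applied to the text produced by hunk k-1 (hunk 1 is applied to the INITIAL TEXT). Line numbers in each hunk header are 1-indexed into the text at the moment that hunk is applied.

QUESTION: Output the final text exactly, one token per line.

Answer: izmao
hptkj
itre
supgy
exuwb
mbang
erggs
vvugi
csiv
qxr
sizzc
wrf

Derivation:
Hunk 1: at line 5 remove [btdel,umm] add [srvm] -> 10 lines: izmao hptkj itre qpiq ytt bbry srvm qvh sizzc wrf
Hunk 2: at line 4 remove [bbry,srvm,qvh] add [erggs,iqor,rdw] -> 10 lines: izmao hptkj itre qpiq ytt erggs iqor rdw sizzc wrf
Hunk 3: at line 2 remove [qpiq,ytt] add [supgy,exuwb,mbang] -> 11 lines: izmao hptkj itre supgy exuwb mbang erggs iqor rdw sizzc wrf
Hunk 4: at line 6 remove [iqor] add [vvugi,csiv] -> 12 lines: izmao hptkj itre supgy exuwb mbang erggs vvugi csiv rdw sizzc wrf
Hunk 5: at line 8 remove [rdw] add [ppjo,xzi,vex] -> 14 lines: izmao hptkj itre supgy exuwb mbang erggs vvugi csiv ppjo xzi vex sizzc wrf
Hunk 6: at line 8 remove [ppjo,xzi,vex] add [qxr] -> 12 lines: izmao hptkj itre supgy exuwb mbang erggs vvugi csiv qxr sizzc wrf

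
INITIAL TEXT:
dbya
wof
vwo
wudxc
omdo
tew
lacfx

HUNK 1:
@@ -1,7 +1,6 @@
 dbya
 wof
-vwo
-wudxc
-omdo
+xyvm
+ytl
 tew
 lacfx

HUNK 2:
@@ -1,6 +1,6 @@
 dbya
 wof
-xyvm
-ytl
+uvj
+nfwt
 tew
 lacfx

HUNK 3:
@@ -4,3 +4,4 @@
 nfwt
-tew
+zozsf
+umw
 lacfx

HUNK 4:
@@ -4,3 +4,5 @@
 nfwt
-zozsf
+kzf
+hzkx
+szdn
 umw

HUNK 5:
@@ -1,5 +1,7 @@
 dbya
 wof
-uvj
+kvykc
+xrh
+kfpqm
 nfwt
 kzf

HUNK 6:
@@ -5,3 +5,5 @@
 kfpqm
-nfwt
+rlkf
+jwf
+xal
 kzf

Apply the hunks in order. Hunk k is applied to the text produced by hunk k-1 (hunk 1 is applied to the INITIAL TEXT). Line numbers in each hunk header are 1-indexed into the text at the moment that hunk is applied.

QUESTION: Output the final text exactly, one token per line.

Answer: dbya
wof
kvykc
xrh
kfpqm
rlkf
jwf
xal
kzf
hzkx
szdn
umw
lacfx

Derivation:
Hunk 1: at line 1 remove [vwo,wudxc,omdo] add [xyvm,ytl] -> 6 lines: dbya wof xyvm ytl tew lacfx
Hunk 2: at line 1 remove [xyvm,ytl] add [uvj,nfwt] -> 6 lines: dbya wof uvj nfwt tew lacfx
Hunk 3: at line 4 remove [tew] add [zozsf,umw] -> 7 lines: dbya wof uvj nfwt zozsf umw lacfx
Hunk 4: at line 4 remove [zozsf] add [kzf,hzkx,szdn] -> 9 lines: dbya wof uvj nfwt kzf hzkx szdn umw lacfx
Hunk 5: at line 1 remove [uvj] add [kvykc,xrh,kfpqm] -> 11 lines: dbya wof kvykc xrh kfpqm nfwt kzf hzkx szdn umw lacfx
Hunk 6: at line 5 remove [nfwt] add [rlkf,jwf,xal] -> 13 lines: dbya wof kvykc xrh kfpqm rlkf jwf xal kzf hzkx szdn umw lacfx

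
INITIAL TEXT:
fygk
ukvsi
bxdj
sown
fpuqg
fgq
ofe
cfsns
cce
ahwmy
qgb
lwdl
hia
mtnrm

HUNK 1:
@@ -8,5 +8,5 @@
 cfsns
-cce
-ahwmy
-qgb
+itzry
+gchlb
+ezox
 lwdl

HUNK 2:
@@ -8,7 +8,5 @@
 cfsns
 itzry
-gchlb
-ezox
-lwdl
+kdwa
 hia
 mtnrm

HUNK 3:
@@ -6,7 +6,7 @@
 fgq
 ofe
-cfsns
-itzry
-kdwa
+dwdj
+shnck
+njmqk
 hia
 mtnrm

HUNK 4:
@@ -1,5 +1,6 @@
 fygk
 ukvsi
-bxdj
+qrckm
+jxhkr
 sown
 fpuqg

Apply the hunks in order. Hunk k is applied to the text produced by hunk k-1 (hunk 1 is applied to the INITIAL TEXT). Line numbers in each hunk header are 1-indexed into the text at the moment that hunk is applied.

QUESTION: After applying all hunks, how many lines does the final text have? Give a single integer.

Answer: 13

Derivation:
Hunk 1: at line 8 remove [cce,ahwmy,qgb] add [itzry,gchlb,ezox] -> 14 lines: fygk ukvsi bxdj sown fpuqg fgq ofe cfsns itzry gchlb ezox lwdl hia mtnrm
Hunk 2: at line 8 remove [gchlb,ezox,lwdl] add [kdwa] -> 12 lines: fygk ukvsi bxdj sown fpuqg fgq ofe cfsns itzry kdwa hia mtnrm
Hunk 3: at line 6 remove [cfsns,itzry,kdwa] add [dwdj,shnck,njmqk] -> 12 lines: fygk ukvsi bxdj sown fpuqg fgq ofe dwdj shnck njmqk hia mtnrm
Hunk 4: at line 1 remove [bxdj] add [qrckm,jxhkr] -> 13 lines: fygk ukvsi qrckm jxhkr sown fpuqg fgq ofe dwdj shnck njmqk hia mtnrm
Final line count: 13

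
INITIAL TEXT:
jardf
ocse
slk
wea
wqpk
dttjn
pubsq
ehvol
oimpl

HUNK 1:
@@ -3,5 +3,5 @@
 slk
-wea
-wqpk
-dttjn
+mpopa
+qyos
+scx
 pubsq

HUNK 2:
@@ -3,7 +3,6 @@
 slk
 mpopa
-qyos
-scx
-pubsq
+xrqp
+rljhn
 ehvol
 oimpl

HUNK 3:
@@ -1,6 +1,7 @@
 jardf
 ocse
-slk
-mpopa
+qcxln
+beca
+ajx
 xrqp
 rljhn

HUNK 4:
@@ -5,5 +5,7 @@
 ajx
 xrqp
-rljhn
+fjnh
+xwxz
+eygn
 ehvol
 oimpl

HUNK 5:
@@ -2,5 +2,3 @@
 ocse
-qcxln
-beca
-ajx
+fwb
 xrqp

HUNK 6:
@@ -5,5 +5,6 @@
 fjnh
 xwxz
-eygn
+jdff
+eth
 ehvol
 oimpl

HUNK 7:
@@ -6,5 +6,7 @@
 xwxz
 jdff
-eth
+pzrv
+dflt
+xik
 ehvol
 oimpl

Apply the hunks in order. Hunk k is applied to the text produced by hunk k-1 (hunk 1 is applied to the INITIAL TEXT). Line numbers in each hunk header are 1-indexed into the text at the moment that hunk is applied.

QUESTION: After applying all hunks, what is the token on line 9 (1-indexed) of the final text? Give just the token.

Hunk 1: at line 3 remove [wea,wqpk,dttjn] add [mpopa,qyos,scx] -> 9 lines: jardf ocse slk mpopa qyos scx pubsq ehvol oimpl
Hunk 2: at line 3 remove [qyos,scx,pubsq] add [xrqp,rljhn] -> 8 lines: jardf ocse slk mpopa xrqp rljhn ehvol oimpl
Hunk 3: at line 1 remove [slk,mpopa] add [qcxln,beca,ajx] -> 9 lines: jardf ocse qcxln beca ajx xrqp rljhn ehvol oimpl
Hunk 4: at line 5 remove [rljhn] add [fjnh,xwxz,eygn] -> 11 lines: jardf ocse qcxln beca ajx xrqp fjnh xwxz eygn ehvol oimpl
Hunk 5: at line 2 remove [qcxln,beca,ajx] add [fwb] -> 9 lines: jardf ocse fwb xrqp fjnh xwxz eygn ehvol oimpl
Hunk 6: at line 5 remove [eygn] add [jdff,eth] -> 10 lines: jardf ocse fwb xrqp fjnh xwxz jdff eth ehvol oimpl
Hunk 7: at line 6 remove [eth] add [pzrv,dflt,xik] -> 12 lines: jardf ocse fwb xrqp fjnh xwxz jdff pzrv dflt xik ehvol oimpl
Final line 9: dflt

Answer: dflt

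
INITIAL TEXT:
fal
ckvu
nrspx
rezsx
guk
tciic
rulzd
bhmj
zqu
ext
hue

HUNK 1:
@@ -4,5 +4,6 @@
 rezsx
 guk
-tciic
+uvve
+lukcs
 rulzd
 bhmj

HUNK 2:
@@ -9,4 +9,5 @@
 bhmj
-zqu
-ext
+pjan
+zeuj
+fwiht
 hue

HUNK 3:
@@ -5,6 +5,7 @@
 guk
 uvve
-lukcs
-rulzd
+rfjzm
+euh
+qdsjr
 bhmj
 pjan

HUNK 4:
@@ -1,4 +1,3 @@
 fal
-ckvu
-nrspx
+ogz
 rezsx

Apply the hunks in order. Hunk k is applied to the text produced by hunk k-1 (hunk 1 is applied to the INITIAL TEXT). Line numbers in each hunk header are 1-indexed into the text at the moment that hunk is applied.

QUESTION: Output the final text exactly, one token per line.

Answer: fal
ogz
rezsx
guk
uvve
rfjzm
euh
qdsjr
bhmj
pjan
zeuj
fwiht
hue

Derivation:
Hunk 1: at line 4 remove [tciic] add [uvve,lukcs] -> 12 lines: fal ckvu nrspx rezsx guk uvve lukcs rulzd bhmj zqu ext hue
Hunk 2: at line 9 remove [zqu,ext] add [pjan,zeuj,fwiht] -> 13 lines: fal ckvu nrspx rezsx guk uvve lukcs rulzd bhmj pjan zeuj fwiht hue
Hunk 3: at line 5 remove [lukcs,rulzd] add [rfjzm,euh,qdsjr] -> 14 lines: fal ckvu nrspx rezsx guk uvve rfjzm euh qdsjr bhmj pjan zeuj fwiht hue
Hunk 4: at line 1 remove [ckvu,nrspx] add [ogz] -> 13 lines: fal ogz rezsx guk uvve rfjzm euh qdsjr bhmj pjan zeuj fwiht hue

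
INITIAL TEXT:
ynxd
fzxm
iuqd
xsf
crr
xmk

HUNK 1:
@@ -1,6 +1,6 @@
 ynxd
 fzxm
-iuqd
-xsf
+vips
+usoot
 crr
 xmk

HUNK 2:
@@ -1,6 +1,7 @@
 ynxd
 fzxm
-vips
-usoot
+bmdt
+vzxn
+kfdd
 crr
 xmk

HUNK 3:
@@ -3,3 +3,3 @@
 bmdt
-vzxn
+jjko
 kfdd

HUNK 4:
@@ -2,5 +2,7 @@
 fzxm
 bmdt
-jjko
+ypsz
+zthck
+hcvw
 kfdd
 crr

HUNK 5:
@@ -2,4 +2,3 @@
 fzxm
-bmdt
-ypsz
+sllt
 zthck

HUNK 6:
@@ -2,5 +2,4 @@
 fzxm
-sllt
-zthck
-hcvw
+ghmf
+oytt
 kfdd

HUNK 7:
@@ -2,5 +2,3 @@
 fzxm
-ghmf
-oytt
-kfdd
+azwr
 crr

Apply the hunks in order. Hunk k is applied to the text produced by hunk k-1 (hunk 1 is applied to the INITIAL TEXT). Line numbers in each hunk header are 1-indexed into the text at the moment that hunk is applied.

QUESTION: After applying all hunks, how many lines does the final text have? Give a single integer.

Hunk 1: at line 1 remove [iuqd,xsf] add [vips,usoot] -> 6 lines: ynxd fzxm vips usoot crr xmk
Hunk 2: at line 1 remove [vips,usoot] add [bmdt,vzxn,kfdd] -> 7 lines: ynxd fzxm bmdt vzxn kfdd crr xmk
Hunk 3: at line 3 remove [vzxn] add [jjko] -> 7 lines: ynxd fzxm bmdt jjko kfdd crr xmk
Hunk 4: at line 2 remove [jjko] add [ypsz,zthck,hcvw] -> 9 lines: ynxd fzxm bmdt ypsz zthck hcvw kfdd crr xmk
Hunk 5: at line 2 remove [bmdt,ypsz] add [sllt] -> 8 lines: ynxd fzxm sllt zthck hcvw kfdd crr xmk
Hunk 6: at line 2 remove [sllt,zthck,hcvw] add [ghmf,oytt] -> 7 lines: ynxd fzxm ghmf oytt kfdd crr xmk
Hunk 7: at line 2 remove [ghmf,oytt,kfdd] add [azwr] -> 5 lines: ynxd fzxm azwr crr xmk
Final line count: 5

Answer: 5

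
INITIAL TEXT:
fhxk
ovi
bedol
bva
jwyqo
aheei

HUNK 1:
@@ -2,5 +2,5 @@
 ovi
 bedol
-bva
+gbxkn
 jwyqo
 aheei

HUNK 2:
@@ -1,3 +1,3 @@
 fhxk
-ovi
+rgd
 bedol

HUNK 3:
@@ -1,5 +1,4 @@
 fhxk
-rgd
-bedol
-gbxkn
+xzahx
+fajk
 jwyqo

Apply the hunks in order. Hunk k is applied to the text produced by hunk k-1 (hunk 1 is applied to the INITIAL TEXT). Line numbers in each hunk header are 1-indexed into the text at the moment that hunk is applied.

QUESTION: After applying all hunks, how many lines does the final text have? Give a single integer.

Hunk 1: at line 2 remove [bva] add [gbxkn] -> 6 lines: fhxk ovi bedol gbxkn jwyqo aheei
Hunk 2: at line 1 remove [ovi] add [rgd] -> 6 lines: fhxk rgd bedol gbxkn jwyqo aheei
Hunk 3: at line 1 remove [rgd,bedol,gbxkn] add [xzahx,fajk] -> 5 lines: fhxk xzahx fajk jwyqo aheei
Final line count: 5

Answer: 5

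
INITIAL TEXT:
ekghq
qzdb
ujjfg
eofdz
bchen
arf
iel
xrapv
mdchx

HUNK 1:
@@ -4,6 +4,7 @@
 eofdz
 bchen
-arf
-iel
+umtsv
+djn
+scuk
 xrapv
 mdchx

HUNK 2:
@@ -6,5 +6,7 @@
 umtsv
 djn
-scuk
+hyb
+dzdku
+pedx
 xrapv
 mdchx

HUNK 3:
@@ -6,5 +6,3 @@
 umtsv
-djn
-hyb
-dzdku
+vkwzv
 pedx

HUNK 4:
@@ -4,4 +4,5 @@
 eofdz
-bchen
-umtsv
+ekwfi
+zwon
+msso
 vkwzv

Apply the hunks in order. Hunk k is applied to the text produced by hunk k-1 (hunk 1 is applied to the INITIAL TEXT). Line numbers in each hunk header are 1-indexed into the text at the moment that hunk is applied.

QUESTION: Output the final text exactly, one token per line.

Hunk 1: at line 4 remove [arf,iel] add [umtsv,djn,scuk] -> 10 lines: ekghq qzdb ujjfg eofdz bchen umtsv djn scuk xrapv mdchx
Hunk 2: at line 6 remove [scuk] add [hyb,dzdku,pedx] -> 12 lines: ekghq qzdb ujjfg eofdz bchen umtsv djn hyb dzdku pedx xrapv mdchx
Hunk 3: at line 6 remove [djn,hyb,dzdku] add [vkwzv] -> 10 lines: ekghq qzdb ujjfg eofdz bchen umtsv vkwzv pedx xrapv mdchx
Hunk 4: at line 4 remove [bchen,umtsv] add [ekwfi,zwon,msso] -> 11 lines: ekghq qzdb ujjfg eofdz ekwfi zwon msso vkwzv pedx xrapv mdchx

Answer: ekghq
qzdb
ujjfg
eofdz
ekwfi
zwon
msso
vkwzv
pedx
xrapv
mdchx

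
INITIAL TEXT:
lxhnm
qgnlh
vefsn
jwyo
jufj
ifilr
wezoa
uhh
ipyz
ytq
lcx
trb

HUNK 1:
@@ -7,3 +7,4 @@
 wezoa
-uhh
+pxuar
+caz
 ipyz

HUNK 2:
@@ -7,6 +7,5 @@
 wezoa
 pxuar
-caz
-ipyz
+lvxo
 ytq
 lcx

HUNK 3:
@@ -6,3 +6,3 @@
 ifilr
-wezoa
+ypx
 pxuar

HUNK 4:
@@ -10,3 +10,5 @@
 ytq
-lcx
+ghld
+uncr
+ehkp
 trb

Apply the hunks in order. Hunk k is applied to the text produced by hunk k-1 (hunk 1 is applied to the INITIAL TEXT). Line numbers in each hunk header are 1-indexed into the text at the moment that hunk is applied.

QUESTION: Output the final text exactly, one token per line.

Hunk 1: at line 7 remove [uhh] add [pxuar,caz] -> 13 lines: lxhnm qgnlh vefsn jwyo jufj ifilr wezoa pxuar caz ipyz ytq lcx trb
Hunk 2: at line 7 remove [caz,ipyz] add [lvxo] -> 12 lines: lxhnm qgnlh vefsn jwyo jufj ifilr wezoa pxuar lvxo ytq lcx trb
Hunk 3: at line 6 remove [wezoa] add [ypx] -> 12 lines: lxhnm qgnlh vefsn jwyo jufj ifilr ypx pxuar lvxo ytq lcx trb
Hunk 4: at line 10 remove [lcx] add [ghld,uncr,ehkp] -> 14 lines: lxhnm qgnlh vefsn jwyo jufj ifilr ypx pxuar lvxo ytq ghld uncr ehkp trb

Answer: lxhnm
qgnlh
vefsn
jwyo
jufj
ifilr
ypx
pxuar
lvxo
ytq
ghld
uncr
ehkp
trb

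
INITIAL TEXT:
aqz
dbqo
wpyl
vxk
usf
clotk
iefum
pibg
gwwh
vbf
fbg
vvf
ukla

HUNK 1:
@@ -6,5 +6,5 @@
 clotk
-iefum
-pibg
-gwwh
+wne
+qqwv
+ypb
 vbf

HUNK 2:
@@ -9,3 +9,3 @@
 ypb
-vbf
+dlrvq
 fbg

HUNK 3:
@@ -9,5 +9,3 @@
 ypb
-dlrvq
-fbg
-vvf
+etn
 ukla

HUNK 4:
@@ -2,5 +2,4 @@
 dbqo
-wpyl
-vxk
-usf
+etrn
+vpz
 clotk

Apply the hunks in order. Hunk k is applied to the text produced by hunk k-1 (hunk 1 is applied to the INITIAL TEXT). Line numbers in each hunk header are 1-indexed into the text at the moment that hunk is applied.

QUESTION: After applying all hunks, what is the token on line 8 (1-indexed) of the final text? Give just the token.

Answer: ypb

Derivation:
Hunk 1: at line 6 remove [iefum,pibg,gwwh] add [wne,qqwv,ypb] -> 13 lines: aqz dbqo wpyl vxk usf clotk wne qqwv ypb vbf fbg vvf ukla
Hunk 2: at line 9 remove [vbf] add [dlrvq] -> 13 lines: aqz dbqo wpyl vxk usf clotk wne qqwv ypb dlrvq fbg vvf ukla
Hunk 3: at line 9 remove [dlrvq,fbg,vvf] add [etn] -> 11 lines: aqz dbqo wpyl vxk usf clotk wne qqwv ypb etn ukla
Hunk 4: at line 2 remove [wpyl,vxk,usf] add [etrn,vpz] -> 10 lines: aqz dbqo etrn vpz clotk wne qqwv ypb etn ukla
Final line 8: ypb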